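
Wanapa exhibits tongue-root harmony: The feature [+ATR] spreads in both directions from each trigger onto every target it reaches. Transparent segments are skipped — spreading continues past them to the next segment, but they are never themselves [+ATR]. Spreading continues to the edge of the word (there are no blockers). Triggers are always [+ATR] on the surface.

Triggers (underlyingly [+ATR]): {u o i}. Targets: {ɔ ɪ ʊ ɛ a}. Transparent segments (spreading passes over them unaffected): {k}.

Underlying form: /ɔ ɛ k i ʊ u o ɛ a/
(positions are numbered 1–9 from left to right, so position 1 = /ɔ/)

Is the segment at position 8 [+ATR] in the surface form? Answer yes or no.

yes

From /i/ at 4 rightward: 5 /ʊ/ → [+ATR]; 6 /u/ is itself a trigger — this domain ends here.
From /i/ at 4 leftward: 3 /k/ transparent; 2 /ɛ/ → [+ATR]; 1 /ɔ/ → [+ATR]; word edge.
From /u/ at 6 rightward: 7 /o/ is itself a trigger — this domain ends here.
From /u/ at 6 leftward: 5 /ʊ/ → [+ATR]; 4 /i/ is itself a trigger — this domain ends here.
From /o/ at 7 rightward: 8 /ɛ/ → [+ATR]; 9 /a/ → [+ATR]; word edge.
From /o/ at 7 leftward: 6 /u/ is itself a trigger — this domain ends here.
[+ATR] positions on the surface: 1 2 4 5 6 7 8 9.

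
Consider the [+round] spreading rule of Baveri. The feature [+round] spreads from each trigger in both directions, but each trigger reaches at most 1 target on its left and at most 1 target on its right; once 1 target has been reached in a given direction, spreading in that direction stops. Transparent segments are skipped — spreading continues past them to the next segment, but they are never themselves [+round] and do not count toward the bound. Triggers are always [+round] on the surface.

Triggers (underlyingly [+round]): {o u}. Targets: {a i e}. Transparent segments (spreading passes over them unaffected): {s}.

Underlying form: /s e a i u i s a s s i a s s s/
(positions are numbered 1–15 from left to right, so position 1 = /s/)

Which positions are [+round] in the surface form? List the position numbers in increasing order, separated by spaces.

From /u/ at 5 rightward: 6 /i/ → [+round]; bound reached.
From /u/ at 5 leftward: 4 /i/ → [+round]; bound reached.
Targets with no active source: positions 2 3 8 11 12 stay [-round].

4 5 6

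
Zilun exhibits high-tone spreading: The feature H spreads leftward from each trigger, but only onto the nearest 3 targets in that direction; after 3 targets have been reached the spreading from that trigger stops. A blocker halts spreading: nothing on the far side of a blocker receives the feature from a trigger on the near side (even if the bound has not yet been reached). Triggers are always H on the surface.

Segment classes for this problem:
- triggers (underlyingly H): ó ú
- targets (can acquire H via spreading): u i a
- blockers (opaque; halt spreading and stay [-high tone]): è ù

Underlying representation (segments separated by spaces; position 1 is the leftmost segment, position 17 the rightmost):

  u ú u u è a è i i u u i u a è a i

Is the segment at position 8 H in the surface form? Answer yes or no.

no

From /ú/ at 2 leftward: 1 /u/ → H; word edge.
Targets with no active source: positions 3 4 6 8 9 10 11 12 13 14 16 17 stay [-high tone].
H positions on the surface: 1 2.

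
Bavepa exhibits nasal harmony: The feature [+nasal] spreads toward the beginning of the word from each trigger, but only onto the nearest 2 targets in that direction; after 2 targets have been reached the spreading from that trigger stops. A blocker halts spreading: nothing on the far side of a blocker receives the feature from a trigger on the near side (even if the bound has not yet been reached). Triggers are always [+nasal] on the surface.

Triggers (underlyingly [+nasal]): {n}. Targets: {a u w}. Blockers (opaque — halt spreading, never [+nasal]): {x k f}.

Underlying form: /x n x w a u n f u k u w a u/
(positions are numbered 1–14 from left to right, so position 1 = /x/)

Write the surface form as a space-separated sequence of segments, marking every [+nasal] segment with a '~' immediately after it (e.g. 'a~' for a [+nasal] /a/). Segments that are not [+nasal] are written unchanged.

From /n/ at 2 leftward: 1 /x/ blocks.
From /n/ at 7 leftward: 6 /u/ → [+nasal]; 5 /a/ → [+nasal]; bound reached.
Targets with no active source: positions 4 9 11 12 13 14 stay [-nasal].
[+nasal] positions on the surface: 2 5 6 7.

x n~ x w a~ u~ n~ f u k u w a u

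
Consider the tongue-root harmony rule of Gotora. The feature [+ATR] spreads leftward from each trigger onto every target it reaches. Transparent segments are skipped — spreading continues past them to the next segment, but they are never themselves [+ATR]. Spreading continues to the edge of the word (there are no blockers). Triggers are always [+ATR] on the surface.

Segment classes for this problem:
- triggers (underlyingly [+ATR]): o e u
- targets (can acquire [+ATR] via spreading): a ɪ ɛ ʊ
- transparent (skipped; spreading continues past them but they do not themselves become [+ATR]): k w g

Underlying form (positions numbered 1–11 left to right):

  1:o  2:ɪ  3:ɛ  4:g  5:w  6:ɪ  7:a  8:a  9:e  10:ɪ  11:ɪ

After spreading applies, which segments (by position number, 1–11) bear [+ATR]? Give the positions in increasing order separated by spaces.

From /o/ at 1 leftward: word edge.
From /e/ at 9 leftward: 8 /a/ → [+ATR]; 7 /a/ → [+ATR]; 6 /ɪ/ → [+ATR]; 5 /w/ transparent; 4 /g/ transparent; 3 /ɛ/ → [+ATR]; 2 /ɪ/ → [+ATR]; 1 /o/ is itself a trigger — this domain ends here.
Targets with no active source: positions 10 11 stay [-ATR].

1 2 3 6 7 8 9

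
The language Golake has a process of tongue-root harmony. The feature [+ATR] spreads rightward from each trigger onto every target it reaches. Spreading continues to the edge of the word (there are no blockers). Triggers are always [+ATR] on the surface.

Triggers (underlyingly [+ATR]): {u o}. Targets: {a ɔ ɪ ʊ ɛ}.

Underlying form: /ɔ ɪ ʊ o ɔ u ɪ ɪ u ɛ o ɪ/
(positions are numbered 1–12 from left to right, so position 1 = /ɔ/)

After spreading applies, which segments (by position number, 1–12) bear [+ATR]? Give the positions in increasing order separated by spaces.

4 5 6 7 8 9 10 11 12

From /o/ at 4 rightward: 5 /ɔ/ → [+ATR]; 6 /u/ is itself a trigger — this domain ends here.
From /u/ at 6 rightward: 7 /ɪ/ → [+ATR]; 8 /ɪ/ → [+ATR]; 9 /u/ is itself a trigger — this domain ends here.
From /u/ at 9 rightward: 10 /ɛ/ → [+ATR]; 11 /o/ is itself a trigger — this domain ends here.
From /o/ at 11 rightward: 12 /ɪ/ → [+ATR]; word edge.
Targets with no active source: positions 1 2 3 stay [-ATR].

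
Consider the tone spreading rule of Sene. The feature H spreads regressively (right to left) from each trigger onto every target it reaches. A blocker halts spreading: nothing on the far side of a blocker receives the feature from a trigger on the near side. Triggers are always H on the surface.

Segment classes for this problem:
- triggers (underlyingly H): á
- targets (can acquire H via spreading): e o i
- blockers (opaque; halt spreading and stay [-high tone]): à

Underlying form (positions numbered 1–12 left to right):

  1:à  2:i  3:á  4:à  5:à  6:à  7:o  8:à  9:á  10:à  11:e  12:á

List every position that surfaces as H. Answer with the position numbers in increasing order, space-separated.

2 3 9 11 12

From /á/ at 3 leftward: 2 /i/ → H; 1 /à/ blocks.
From /á/ at 9 leftward: 8 /à/ blocks.
From /á/ at 12 leftward: 11 /e/ → H; 10 /à/ blocks.
Target with no active source: position 7 stays [-high tone].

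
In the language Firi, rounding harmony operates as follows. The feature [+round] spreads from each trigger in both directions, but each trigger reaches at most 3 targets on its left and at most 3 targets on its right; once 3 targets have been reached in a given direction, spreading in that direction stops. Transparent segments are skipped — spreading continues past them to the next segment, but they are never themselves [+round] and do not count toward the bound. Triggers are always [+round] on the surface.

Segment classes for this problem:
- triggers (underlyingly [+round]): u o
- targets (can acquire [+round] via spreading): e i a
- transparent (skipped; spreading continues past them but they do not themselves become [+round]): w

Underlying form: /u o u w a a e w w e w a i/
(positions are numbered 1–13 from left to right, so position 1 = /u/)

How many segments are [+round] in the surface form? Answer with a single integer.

6

From /u/ at 1 rightward: 2 /o/ is itself a trigger — this domain ends here.
From /u/ at 1 leftward: word edge.
From /o/ at 2 rightward: 3 /u/ is itself a trigger — this domain ends here.
From /o/ at 2 leftward: 1 /u/ is itself a trigger — this domain ends here.
From /u/ at 3 rightward: 4 /w/ transparent; 5 /a/ → [+round]; 6 /a/ → [+round]; 7 /e/ → [+round]; bound reached.
From /u/ at 3 leftward: 2 /o/ is itself a trigger — this domain ends here.
Targets with no active source: positions 10 12 13 stay [-round].
[+round] positions on the surface: 1 2 3 5 6 7.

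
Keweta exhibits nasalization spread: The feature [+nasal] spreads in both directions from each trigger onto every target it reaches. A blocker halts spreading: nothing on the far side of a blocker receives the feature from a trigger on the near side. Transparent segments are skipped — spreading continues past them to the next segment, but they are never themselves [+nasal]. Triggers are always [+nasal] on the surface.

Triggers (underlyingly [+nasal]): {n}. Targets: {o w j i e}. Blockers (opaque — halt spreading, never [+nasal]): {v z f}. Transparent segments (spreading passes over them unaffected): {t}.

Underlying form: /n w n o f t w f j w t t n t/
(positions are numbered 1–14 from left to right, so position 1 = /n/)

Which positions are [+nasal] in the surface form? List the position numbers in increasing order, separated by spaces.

From /n/ at 1 rightward: 2 /w/ → [+nasal]; 3 /n/ is itself a trigger — this domain ends here.
From /n/ at 1 leftward: word edge.
From /n/ at 3 rightward: 4 /o/ → [+nasal]; 5 /f/ blocks.
From /n/ at 3 leftward: 2 /w/ → [+nasal]; 1 /n/ is itself a trigger — this domain ends here.
From /n/ at 13 rightward: 14 /t/ transparent; word edge.
From /n/ at 13 leftward: 12 /t/ transparent; 11 /t/ transparent; 10 /w/ → [+nasal]; 9 /j/ → [+nasal]; 8 /f/ blocks.
Target with no active source: position 7 stays [-nasal].

1 2 3 4 9 10 13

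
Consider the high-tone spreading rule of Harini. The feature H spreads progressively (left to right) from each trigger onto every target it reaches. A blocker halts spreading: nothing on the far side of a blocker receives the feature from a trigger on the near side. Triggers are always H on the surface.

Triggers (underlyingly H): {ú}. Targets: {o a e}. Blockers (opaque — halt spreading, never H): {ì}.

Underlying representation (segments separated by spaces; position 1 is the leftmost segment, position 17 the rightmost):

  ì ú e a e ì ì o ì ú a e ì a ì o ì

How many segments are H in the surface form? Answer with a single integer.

7

From /ú/ at 2 rightward: 3 /e/ → H; 4 /a/ → H; 5 /e/ → H; 6 /ì/ blocks.
From /ú/ at 10 rightward: 11 /a/ → H; 12 /e/ → H; 13 /ì/ blocks.
Targets with no active source: positions 8 14 16 stay [-high tone].
H positions on the surface: 2 3 4 5 10 11 12.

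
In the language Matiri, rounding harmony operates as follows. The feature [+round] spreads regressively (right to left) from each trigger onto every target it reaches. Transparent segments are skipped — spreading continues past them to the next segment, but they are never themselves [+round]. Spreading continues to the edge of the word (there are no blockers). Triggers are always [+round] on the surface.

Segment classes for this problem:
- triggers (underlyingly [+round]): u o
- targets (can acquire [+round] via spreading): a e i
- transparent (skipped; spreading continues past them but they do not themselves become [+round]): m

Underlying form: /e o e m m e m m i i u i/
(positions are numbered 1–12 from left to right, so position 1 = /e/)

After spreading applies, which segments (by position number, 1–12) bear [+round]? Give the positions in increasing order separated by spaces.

1 2 3 6 9 10 11

From /o/ at 2 leftward: 1 /e/ → [+round]; word edge.
From /u/ at 11 leftward: 10 /i/ → [+round]; 9 /i/ → [+round]; 8 /m/ transparent; 7 /m/ transparent; 6 /e/ → [+round]; 5 /m/ transparent; 4 /m/ transparent; 3 /e/ → [+round]; 2 /o/ is itself a trigger — this domain ends here.
Target with no active source: position 12 stays [-round].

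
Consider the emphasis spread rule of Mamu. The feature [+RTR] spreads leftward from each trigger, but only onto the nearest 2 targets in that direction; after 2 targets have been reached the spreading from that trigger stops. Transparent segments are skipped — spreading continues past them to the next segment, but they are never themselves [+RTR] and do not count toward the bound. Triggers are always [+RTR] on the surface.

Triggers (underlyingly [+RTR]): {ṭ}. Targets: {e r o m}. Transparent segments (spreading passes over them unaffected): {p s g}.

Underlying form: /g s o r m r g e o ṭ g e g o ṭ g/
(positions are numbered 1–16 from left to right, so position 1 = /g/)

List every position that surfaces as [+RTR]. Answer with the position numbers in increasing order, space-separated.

From /ṭ/ at 10 leftward: 9 /o/ → [+RTR]; 8 /e/ → [+RTR]; bound reached.
From /ṭ/ at 15 leftward: 14 /o/ → [+RTR]; 13 /g/ transparent; 12 /e/ → [+RTR]; bound reached.
Targets with no active source: positions 3 4 5 6 stay [-emphatic].

8 9 10 12 14 15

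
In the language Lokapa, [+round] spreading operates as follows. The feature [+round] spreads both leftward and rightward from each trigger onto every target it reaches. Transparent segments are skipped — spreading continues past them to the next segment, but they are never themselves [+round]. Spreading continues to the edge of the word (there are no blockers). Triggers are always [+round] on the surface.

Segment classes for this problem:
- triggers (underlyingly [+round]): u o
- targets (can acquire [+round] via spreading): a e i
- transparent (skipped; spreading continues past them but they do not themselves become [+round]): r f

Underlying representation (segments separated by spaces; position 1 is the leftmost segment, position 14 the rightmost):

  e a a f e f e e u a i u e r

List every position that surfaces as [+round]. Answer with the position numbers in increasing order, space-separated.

1 2 3 5 7 8 9 10 11 12 13

From /u/ at 9 rightward: 10 /a/ → [+round]; 11 /i/ → [+round]; 12 /u/ is itself a trigger — this domain ends here.
From /u/ at 9 leftward: 8 /e/ → [+round]; 7 /e/ → [+round]; 6 /f/ transparent; 5 /e/ → [+round]; 4 /f/ transparent; 3 /a/ → [+round]; 2 /a/ → [+round]; 1 /e/ → [+round]; word edge.
From /u/ at 12 rightward: 13 /e/ → [+round]; 14 /r/ transparent; word edge.
From /u/ at 12 leftward: 11 /i/ → [+round]; 10 /a/ → [+round]; 9 /u/ is itself a trigger — this domain ends here.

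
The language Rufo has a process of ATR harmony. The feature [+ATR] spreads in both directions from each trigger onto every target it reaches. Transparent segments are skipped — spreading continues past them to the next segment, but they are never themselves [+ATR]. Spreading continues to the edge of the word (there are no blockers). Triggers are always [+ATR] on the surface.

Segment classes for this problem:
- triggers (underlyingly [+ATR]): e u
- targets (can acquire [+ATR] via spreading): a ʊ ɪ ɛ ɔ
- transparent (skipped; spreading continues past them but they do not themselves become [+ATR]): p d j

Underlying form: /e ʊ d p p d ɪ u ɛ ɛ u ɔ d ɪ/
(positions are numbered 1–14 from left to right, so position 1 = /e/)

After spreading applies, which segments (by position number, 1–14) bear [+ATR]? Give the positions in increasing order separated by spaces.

From /e/ at 1 rightward: 2 /ʊ/ → [+ATR]; 3 /d/ transparent; 4 /p/ transparent; 5 /p/ transparent; 6 /d/ transparent; 7 /ɪ/ → [+ATR]; 8 /u/ is itself a trigger — this domain ends here.
From /e/ at 1 leftward: word edge.
From /u/ at 8 rightward: 9 /ɛ/ → [+ATR]; 10 /ɛ/ → [+ATR]; 11 /u/ is itself a trigger — this domain ends here.
From /u/ at 8 leftward: 7 /ɪ/ → [+ATR]; 6 /d/ transparent; 5 /p/ transparent; 4 /p/ transparent; 3 /d/ transparent; 2 /ʊ/ → [+ATR]; 1 /e/ is itself a trigger — this domain ends here.
From /u/ at 11 rightward: 12 /ɔ/ → [+ATR]; 13 /d/ transparent; 14 /ɪ/ → [+ATR]; word edge.
From /u/ at 11 leftward: 10 /ɛ/ → [+ATR]; 9 /ɛ/ → [+ATR]; 8 /u/ is itself a trigger — this domain ends here.

1 2 7 8 9 10 11 12 14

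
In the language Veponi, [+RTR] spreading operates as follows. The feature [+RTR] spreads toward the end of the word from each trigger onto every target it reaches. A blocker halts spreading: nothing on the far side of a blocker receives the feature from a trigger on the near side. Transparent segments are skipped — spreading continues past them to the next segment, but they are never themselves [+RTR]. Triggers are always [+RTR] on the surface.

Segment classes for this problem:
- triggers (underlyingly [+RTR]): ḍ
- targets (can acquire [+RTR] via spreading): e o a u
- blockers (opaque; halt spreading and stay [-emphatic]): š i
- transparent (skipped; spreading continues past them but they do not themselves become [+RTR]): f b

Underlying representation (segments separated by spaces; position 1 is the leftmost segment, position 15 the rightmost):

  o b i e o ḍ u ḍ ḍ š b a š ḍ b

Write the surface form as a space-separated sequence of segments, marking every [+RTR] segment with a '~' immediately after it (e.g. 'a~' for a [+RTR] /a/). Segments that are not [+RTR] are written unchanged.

o b i e o ḍ~ u~ ḍ~ ḍ~ š b a š ḍ~ b

From /ḍ/ at 6 rightward: 7 /u/ → [+RTR]; 8 /ḍ/ is itself a trigger — this domain ends here.
From /ḍ/ at 8 rightward: 9 /ḍ/ is itself a trigger — this domain ends here.
From /ḍ/ at 9 rightward: 10 /š/ blocks.
From /ḍ/ at 14 rightward: 15 /b/ transparent; word edge.
Targets with no active source: positions 1 4 5 12 stay [-emphatic].
[+RTR] positions on the surface: 6 7 8 9 14.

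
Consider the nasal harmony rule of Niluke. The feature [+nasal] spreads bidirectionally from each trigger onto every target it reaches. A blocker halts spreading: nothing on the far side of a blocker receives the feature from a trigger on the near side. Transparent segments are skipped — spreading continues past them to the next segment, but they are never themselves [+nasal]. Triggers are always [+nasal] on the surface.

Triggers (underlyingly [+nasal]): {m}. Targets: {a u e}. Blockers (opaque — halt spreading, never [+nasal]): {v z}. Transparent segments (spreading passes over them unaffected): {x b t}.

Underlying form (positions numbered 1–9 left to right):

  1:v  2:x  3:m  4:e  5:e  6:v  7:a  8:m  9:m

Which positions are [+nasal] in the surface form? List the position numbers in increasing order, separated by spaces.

From /m/ at 3 rightward: 4 /e/ → [+nasal]; 5 /e/ → [+nasal]; 6 /v/ blocks.
From /m/ at 3 leftward: 2 /x/ transparent; 1 /v/ blocks.
From /m/ at 8 rightward: 9 /m/ is itself a trigger — this domain ends here.
From /m/ at 8 leftward: 7 /a/ → [+nasal]; 6 /v/ blocks.
From /m/ at 9 rightward: word edge.
From /m/ at 9 leftward: 8 /m/ is itself a trigger — this domain ends here.

3 4 5 7 8 9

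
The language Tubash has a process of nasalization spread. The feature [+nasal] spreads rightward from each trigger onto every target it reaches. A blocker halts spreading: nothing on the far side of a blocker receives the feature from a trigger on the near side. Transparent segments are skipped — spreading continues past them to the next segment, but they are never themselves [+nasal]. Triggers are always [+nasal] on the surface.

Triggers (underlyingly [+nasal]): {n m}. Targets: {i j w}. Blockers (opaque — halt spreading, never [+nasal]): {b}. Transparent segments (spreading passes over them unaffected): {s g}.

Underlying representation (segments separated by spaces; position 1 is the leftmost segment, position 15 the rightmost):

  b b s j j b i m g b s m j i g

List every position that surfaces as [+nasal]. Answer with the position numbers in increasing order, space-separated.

From /m/ at 8 rightward: 9 /g/ transparent; 10 /b/ blocks.
From /m/ at 12 rightward: 13 /j/ → [+nasal]; 14 /i/ → [+nasal]; 15 /g/ transparent; word edge.
Targets with no active source: positions 4 5 7 stay [-nasal].

8 12 13 14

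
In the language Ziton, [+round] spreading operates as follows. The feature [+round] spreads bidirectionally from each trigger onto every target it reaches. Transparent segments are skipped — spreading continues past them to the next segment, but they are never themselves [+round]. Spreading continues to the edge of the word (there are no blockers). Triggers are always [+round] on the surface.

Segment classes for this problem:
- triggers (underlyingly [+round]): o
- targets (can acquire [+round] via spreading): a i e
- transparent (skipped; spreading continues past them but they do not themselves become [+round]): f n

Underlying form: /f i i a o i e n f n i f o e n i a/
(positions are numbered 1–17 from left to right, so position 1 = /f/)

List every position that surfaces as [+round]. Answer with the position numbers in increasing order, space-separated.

2 3 4 5 6 7 11 13 14 16 17

From /o/ at 5 rightward: 6 /i/ → [+round]; 7 /e/ → [+round]; 8 /n/ transparent; 9 /f/ transparent; 10 /n/ transparent; 11 /i/ → [+round]; 12 /f/ transparent; 13 /o/ is itself a trigger — this domain ends here.
From /o/ at 5 leftward: 4 /a/ → [+round]; 3 /i/ → [+round]; 2 /i/ → [+round]; 1 /f/ transparent; word edge.
From /o/ at 13 rightward: 14 /e/ → [+round]; 15 /n/ transparent; 16 /i/ → [+round]; 17 /a/ → [+round]; word edge.
From /o/ at 13 leftward: 12 /f/ transparent; 11 /i/ → [+round]; 10 /n/ transparent; 9 /f/ transparent; 8 /n/ transparent; 7 /e/ → [+round]; 6 /i/ → [+round]; 5 /o/ is itself a trigger — this domain ends here.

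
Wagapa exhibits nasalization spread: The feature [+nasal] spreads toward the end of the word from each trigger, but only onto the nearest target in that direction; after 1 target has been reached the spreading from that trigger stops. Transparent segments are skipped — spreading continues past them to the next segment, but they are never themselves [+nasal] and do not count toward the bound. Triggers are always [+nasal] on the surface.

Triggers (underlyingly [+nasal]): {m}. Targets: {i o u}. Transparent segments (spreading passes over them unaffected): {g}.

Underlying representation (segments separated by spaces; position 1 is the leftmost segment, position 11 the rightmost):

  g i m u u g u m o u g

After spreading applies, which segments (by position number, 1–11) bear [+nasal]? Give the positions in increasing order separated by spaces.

3 4 8 9

From /m/ at 3 rightward: 4 /u/ → [+nasal]; bound reached.
From /m/ at 8 rightward: 9 /o/ → [+nasal]; bound reached.
Targets with no active source: positions 2 5 7 10 stay [-nasal].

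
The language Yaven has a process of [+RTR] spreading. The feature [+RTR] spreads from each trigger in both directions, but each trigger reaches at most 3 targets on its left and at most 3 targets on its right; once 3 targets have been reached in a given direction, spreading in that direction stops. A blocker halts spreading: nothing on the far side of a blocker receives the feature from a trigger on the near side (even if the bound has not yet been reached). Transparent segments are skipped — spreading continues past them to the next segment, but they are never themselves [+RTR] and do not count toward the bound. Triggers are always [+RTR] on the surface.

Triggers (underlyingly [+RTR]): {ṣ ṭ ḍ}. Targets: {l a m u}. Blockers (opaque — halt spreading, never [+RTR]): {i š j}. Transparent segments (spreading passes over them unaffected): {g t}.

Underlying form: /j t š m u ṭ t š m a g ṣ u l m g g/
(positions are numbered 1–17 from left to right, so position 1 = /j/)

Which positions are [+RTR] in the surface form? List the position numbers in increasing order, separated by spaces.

4 5 6 9 10 12 13 14 15

From /ṭ/ at 6 rightward: 7 /t/ transparent; 8 /š/ blocks.
From /ṭ/ at 6 leftward: 5 /u/ → [+RTR]; 4 /m/ → [+RTR]; 3 /š/ blocks.
From /ṣ/ at 12 rightward: 13 /u/ → [+RTR]; 14 /l/ → [+RTR]; 15 /m/ → [+RTR]; bound reached.
From /ṣ/ at 12 leftward: 11 /g/ transparent; 10 /a/ → [+RTR]; 9 /m/ → [+RTR]; 8 /š/ blocks.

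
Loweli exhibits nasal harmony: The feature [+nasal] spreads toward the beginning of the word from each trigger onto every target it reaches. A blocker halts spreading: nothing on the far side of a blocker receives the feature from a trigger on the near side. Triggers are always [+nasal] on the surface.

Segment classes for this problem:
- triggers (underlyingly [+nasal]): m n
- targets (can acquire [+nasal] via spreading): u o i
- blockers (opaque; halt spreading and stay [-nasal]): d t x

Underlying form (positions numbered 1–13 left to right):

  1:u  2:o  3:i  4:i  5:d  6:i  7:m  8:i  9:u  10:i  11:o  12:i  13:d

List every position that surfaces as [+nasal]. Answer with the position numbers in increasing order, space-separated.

From /m/ at 7 leftward: 6 /i/ → [+nasal]; 5 /d/ blocks.
Targets with no active source: positions 1 2 3 4 8 9 10 11 12 stay [-nasal].

6 7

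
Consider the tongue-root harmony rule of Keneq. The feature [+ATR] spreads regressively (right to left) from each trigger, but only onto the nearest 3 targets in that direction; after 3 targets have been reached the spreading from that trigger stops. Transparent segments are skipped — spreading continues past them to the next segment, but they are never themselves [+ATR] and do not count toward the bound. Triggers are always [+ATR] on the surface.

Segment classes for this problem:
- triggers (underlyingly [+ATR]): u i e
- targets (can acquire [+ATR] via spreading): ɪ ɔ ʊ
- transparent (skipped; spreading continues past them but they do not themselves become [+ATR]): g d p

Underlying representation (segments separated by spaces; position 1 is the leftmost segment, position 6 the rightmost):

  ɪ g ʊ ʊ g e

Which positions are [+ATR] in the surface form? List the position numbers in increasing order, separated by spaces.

From /e/ at 6 leftward: 5 /g/ transparent; 4 /ʊ/ → [+ATR]; 3 /ʊ/ → [+ATR]; 2 /g/ transparent; 1 /ɪ/ → [+ATR]; bound reached.

1 3 4 6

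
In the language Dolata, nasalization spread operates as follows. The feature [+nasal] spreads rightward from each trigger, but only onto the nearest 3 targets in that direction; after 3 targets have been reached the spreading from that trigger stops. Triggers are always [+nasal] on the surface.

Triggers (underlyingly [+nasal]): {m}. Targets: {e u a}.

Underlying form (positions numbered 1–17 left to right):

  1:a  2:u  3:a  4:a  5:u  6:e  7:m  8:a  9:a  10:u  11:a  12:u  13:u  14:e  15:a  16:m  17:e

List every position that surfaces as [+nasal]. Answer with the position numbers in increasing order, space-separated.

From /m/ at 7 rightward: 8 /a/ → [+nasal]; 9 /a/ → [+nasal]; 10 /u/ → [+nasal]; bound reached.
From /m/ at 16 rightward: 17 /e/ → [+nasal]; word edge.
Targets with no active source: positions 1 2 3 4 5 6 11 12 13 14 15 stay [-nasal].

7 8 9 10 16 17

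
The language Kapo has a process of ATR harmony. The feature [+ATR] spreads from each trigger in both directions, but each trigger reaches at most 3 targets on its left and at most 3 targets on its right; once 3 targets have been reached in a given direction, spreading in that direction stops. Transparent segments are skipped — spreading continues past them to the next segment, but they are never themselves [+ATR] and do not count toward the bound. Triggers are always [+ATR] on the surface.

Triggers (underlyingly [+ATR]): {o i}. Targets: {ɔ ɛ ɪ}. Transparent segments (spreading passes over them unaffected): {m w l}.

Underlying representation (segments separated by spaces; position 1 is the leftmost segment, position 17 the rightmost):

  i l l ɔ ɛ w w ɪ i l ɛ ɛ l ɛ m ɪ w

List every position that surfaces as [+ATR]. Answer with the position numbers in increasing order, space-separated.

1 4 5 8 9 11 12 14

From /i/ at 1 rightward: 2 /l/ transparent; 3 /l/ transparent; 4 /ɔ/ → [+ATR]; 5 /ɛ/ → [+ATR]; 6 /w/ transparent; 7 /w/ transparent; 8 /ɪ/ → [+ATR]; bound reached.
From /i/ at 1 leftward: word edge.
From /i/ at 9 rightward: 10 /l/ transparent; 11 /ɛ/ → [+ATR]; 12 /ɛ/ → [+ATR]; 13 /l/ transparent; 14 /ɛ/ → [+ATR]; bound reached.
From /i/ at 9 leftward: 8 /ɪ/ → [+ATR]; 7 /w/ transparent; 6 /w/ transparent; 5 /ɛ/ → [+ATR]; 4 /ɔ/ → [+ATR]; bound reached.
Target with no active source: position 16 stays [-ATR].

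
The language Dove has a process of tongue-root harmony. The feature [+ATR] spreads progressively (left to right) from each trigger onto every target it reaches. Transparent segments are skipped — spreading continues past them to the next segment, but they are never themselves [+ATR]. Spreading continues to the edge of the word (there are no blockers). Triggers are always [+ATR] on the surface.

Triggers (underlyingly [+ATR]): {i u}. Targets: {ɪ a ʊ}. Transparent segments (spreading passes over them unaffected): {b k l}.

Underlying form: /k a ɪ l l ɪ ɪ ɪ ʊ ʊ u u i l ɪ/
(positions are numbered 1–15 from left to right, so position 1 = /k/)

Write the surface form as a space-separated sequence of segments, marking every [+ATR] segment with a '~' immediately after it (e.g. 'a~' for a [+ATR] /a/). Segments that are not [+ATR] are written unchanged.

k a ɪ l l ɪ ɪ ɪ ʊ ʊ u~ u~ i~ l ɪ~

From /u/ at 11 rightward: 12 /u/ is itself a trigger — this domain ends here.
From /u/ at 12 rightward: 13 /i/ is itself a trigger — this domain ends here.
From /i/ at 13 rightward: 14 /l/ transparent; 15 /ɪ/ → [+ATR]; word edge.
Targets with no active source: positions 2 3 6 7 8 9 10 stay [-ATR].
[+ATR] positions on the surface: 11 12 13 15.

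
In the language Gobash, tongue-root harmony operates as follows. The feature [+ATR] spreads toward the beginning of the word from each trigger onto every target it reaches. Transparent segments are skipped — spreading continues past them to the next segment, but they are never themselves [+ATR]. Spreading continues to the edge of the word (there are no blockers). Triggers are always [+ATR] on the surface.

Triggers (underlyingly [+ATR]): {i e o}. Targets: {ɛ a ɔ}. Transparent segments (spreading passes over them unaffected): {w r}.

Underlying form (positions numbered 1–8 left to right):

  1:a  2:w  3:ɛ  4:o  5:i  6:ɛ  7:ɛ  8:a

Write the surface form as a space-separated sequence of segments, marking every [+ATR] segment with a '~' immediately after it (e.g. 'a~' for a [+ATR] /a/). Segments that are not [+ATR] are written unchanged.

From /o/ at 4 leftward: 3 /ɛ/ → [+ATR]; 2 /w/ transparent; 1 /a/ → [+ATR]; word edge.
From /i/ at 5 leftward: 4 /o/ is itself a trigger — this domain ends here.
Targets with no active source: positions 6 7 8 stay [-ATR].
[+ATR] positions on the surface: 1 3 4 5.

a~ w ɛ~ o~ i~ ɛ ɛ a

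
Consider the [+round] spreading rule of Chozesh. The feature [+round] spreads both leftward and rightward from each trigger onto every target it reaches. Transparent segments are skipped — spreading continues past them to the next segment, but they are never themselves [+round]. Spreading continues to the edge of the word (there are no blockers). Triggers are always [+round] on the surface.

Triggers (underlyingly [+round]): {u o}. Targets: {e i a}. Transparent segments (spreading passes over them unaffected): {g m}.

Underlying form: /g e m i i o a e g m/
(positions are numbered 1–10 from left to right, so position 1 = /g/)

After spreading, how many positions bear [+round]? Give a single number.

6

From /o/ at 6 rightward: 7 /a/ → [+round]; 8 /e/ → [+round]; 9 /g/ transparent; 10 /m/ transparent; word edge.
From /o/ at 6 leftward: 5 /i/ → [+round]; 4 /i/ → [+round]; 3 /m/ transparent; 2 /e/ → [+round]; 1 /g/ transparent; word edge.
[+round] positions on the surface: 2 4 5 6 7 8.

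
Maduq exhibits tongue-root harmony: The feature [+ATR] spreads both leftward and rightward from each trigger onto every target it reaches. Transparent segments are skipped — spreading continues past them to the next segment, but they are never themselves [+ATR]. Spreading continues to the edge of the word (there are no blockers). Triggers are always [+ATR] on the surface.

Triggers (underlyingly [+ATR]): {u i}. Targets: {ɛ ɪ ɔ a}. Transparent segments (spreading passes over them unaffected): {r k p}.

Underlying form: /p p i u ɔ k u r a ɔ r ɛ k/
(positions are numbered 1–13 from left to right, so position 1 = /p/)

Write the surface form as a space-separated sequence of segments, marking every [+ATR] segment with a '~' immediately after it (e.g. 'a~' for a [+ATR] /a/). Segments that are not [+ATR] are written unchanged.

From /i/ at 3 rightward: 4 /u/ is itself a trigger — this domain ends here.
From /i/ at 3 leftward: 2 /p/ transparent; 1 /p/ transparent; word edge.
From /u/ at 4 rightward: 5 /ɔ/ → [+ATR]; 6 /k/ transparent; 7 /u/ is itself a trigger — this domain ends here.
From /u/ at 4 leftward: 3 /i/ is itself a trigger — this domain ends here.
From /u/ at 7 rightward: 8 /r/ transparent; 9 /a/ → [+ATR]; 10 /ɔ/ → [+ATR]; 11 /r/ transparent; 12 /ɛ/ → [+ATR]; 13 /k/ transparent; word edge.
From /u/ at 7 leftward: 6 /k/ transparent; 5 /ɔ/ → [+ATR]; 4 /u/ is itself a trigger — this domain ends here.
[+ATR] positions on the surface: 3 4 5 7 9 10 12.

p p i~ u~ ɔ~ k u~ r a~ ɔ~ r ɛ~ k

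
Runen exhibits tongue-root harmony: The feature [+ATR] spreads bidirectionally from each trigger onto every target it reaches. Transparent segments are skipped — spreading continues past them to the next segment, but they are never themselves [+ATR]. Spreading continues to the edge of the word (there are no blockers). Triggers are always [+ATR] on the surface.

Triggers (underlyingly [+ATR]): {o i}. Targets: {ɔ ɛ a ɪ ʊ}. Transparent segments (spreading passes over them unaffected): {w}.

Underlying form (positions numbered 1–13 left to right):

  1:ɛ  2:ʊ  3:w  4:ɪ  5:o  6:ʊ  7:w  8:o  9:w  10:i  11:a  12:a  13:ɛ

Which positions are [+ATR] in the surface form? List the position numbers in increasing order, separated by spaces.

1 2 4 5 6 8 10 11 12 13

From /o/ at 5 rightward: 6 /ʊ/ → [+ATR]; 7 /w/ transparent; 8 /o/ is itself a trigger — this domain ends here.
From /o/ at 5 leftward: 4 /ɪ/ → [+ATR]; 3 /w/ transparent; 2 /ʊ/ → [+ATR]; 1 /ɛ/ → [+ATR]; word edge.
From /o/ at 8 rightward: 9 /w/ transparent; 10 /i/ is itself a trigger — this domain ends here.
From /o/ at 8 leftward: 7 /w/ transparent; 6 /ʊ/ → [+ATR]; 5 /o/ is itself a trigger — this domain ends here.
From /i/ at 10 rightward: 11 /a/ → [+ATR]; 12 /a/ → [+ATR]; 13 /ɛ/ → [+ATR]; word edge.
From /i/ at 10 leftward: 9 /w/ transparent; 8 /o/ is itself a trigger — this domain ends here.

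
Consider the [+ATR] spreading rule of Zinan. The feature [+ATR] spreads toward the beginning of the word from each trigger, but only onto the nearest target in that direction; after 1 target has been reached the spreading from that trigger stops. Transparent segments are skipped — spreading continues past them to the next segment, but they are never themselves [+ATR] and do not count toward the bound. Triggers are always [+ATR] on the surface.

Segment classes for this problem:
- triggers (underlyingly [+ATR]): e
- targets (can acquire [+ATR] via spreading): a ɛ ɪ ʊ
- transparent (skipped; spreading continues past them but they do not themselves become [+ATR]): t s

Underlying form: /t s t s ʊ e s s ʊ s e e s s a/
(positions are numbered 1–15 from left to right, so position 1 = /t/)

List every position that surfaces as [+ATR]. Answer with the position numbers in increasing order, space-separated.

From /e/ at 6 leftward: 5 /ʊ/ → [+ATR]; bound reached.
From /e/ at 11 leftward: 10 /s/ transparent; 9 /ʊ/ → [+ATR]; bound reached.
From /e/ at 12 leftward: 11 /e/ is itself a trigger — this domain ends here.
Target with no active source: position 15 stays [-ATR].

5 6 9 11 12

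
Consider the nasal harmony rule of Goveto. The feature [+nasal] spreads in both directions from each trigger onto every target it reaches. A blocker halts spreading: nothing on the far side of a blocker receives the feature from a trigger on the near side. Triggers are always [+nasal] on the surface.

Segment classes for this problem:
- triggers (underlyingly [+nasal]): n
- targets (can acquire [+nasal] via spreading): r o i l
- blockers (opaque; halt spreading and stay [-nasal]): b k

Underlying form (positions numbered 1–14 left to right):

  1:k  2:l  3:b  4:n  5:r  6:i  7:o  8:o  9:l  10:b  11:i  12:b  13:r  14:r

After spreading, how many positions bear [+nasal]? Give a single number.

6

From /n/ at 4 rightward: 5 /r/ → [+nasal]; 6 /i/ → [+nasal]; 7 /o/ → [+nasal]; 8 /o/ → [+nasal]; 9 /l/ → [+nasal]; 10 /b/ blocks.
From /n/ at 4 leftward: 3 /b/ blocks.
Targets with no active source: positions 2 11 13 14 stay [-nasal].
[+nasal] positions on the surface: 4 5 6 7 8 9.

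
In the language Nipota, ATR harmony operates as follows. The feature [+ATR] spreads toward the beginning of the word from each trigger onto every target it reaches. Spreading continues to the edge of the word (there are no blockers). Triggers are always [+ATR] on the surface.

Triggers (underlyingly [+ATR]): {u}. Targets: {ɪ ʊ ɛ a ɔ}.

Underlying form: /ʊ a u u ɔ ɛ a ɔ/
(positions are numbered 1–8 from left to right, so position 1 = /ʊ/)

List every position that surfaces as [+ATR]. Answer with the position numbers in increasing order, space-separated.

1 2 3 4

From /u/ at 3 leftward: 2 /a/ → [+ATR]; 1 /ʊ/ → [+ATR]; word edge.
From /u/ at 4 leftward: 3 /u/ is itself a trigger — this domain ends here.
Targets with no active source: positions 5 6 7 8 stay [-ATR].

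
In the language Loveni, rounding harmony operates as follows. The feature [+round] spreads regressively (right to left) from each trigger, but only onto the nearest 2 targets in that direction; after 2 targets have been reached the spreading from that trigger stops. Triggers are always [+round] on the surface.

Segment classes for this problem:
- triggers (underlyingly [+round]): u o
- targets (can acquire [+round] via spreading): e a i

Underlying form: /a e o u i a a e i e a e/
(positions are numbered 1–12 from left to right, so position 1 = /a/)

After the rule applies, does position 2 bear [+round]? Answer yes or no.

yes

From /o/ at 3 leftward: 2 /e/ → [+round]; 1 /a/ → [+round]; bound reached.
From /u/ at 4 leftward: 3 /o/ is itself a trigger — this domain ends here.
Targets with no active source: positions 5 6 7 8 9 10 11 12 stay [-round].
[+round] positions on the surface: 1 2 3 4.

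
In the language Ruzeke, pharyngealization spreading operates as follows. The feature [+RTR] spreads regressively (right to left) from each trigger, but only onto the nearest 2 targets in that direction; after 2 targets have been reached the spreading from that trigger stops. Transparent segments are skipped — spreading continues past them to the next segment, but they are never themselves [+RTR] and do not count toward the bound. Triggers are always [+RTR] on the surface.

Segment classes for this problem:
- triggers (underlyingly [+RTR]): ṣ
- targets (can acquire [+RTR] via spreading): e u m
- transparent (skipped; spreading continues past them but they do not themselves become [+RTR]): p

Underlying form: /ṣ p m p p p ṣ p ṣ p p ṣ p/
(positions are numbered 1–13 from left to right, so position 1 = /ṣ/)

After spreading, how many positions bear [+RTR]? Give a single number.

5

From /ṣ/ at 1 leftward: word edge.
From /ṣ/ at 7 leftward: 6 /p/ transparent; 5 /p/ transparent; 4 /p/ transparent; 3 /m/ → [+RTR]; 2 /p/ transparent; 1 /ṣ/ is itself a trigger — this domain ends here.
From /ṣ/ at 9 leftward: 8 /p/ transparent; 7 /ṣ/ is itself a trigger — this domain ends here.
From /ṣ/ at 12 leftward: 11 /p/ transparent; 10 /p/ transparent; 9 /ṣ/ is itself a trigger — this domain ends here.
[+RTR] positions on the surface: 1 3 7 9 12.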